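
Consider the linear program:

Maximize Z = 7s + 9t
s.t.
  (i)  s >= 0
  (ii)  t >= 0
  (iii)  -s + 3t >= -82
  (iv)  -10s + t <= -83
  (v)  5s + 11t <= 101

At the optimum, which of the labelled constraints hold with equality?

(ii) and (v)

Corner points and Z = 7s + 9t:
  (83/10, 0) → Z = 581/10
  (101/5, 0) → Z = 707/5
  (1014/115, 119/23) → Z = 12453/115

The maximum is at (101/5, 0). Substituting into each constraint, equality holds for (ii) and (v); the remaining constraints have slack.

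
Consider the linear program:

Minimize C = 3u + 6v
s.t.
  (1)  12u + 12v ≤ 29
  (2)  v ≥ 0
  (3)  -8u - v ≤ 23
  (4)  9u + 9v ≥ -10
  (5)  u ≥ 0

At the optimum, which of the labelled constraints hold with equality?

Extreme points and C = 3u + 6v:
  (29/12, 0) → C = 29/4
  (0, 29/12) → C = 29/2
  (0, 0) → C = 0

The minimum is at (0, 0). Substituting into each constraint, equality holds for (2) and (5); the remaining constraints have slack.

(2) and (5)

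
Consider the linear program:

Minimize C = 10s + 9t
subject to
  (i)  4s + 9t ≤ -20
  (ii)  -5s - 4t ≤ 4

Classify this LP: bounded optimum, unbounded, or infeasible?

unbounded

From the feasible point (44/29, -84/29), moving in the direction (4, -5) keeps every constraint satisfied while C decreases without bound.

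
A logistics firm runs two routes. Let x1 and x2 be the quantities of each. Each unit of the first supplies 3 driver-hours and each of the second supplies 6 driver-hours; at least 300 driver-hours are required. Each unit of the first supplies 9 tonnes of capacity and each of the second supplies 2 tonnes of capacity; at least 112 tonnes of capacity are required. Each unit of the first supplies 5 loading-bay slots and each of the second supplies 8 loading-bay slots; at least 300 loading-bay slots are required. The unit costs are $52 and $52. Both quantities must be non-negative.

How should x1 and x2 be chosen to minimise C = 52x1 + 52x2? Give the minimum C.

The feasible region is unbounded (it extends along (0, 1), (1, 0)), but C strictly increases along every unbounded feasible direction, so there is no improving ray and the minimum is attained at a vertex.

At the optimal vertex, 3x1 + 6x2 = 300 and 9x1 + 2x2 = 112.
Solving simultaneously gives x1 = 3/2, x2 = 197/4.

x1 = 3/2, x2 = 197/4, minimum C = 2639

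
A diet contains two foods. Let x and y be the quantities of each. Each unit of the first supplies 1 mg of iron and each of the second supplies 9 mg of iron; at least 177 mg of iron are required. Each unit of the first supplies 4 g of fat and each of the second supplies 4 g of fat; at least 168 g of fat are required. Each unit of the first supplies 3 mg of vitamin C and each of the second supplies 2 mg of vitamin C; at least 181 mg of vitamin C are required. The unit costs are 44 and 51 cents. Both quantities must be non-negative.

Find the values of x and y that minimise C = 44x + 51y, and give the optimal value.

Feasible corners and C = 44x + 51y:
  (0, 181/2) → C = 9231/2
  (177, 0) → C = 7788
  (51, 14) → C = 2958
The feasible region is unbounded (it extends along (0, 1), (1, 0)), but C strictly increases along every unbounded feasible direction, so there is no improving ray and the minimum is attained at a vertex.

At the optimal vertex, x + 9y = 177 and 3x + 2y = 181.
Solving simultaneously gives x = 51, y = 14.

x = 51, y = 14, minimum C = 2958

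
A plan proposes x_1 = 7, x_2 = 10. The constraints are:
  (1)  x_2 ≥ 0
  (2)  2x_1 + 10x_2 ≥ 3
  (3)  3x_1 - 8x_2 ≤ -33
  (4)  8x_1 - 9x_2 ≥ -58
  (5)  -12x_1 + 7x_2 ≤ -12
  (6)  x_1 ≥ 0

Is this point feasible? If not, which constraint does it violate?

feasible

(1): 10 ≥ 0 ✓
(2): 114 ≥ 3 ✓
(3): -59 ≤ -33 ✓
(4): -34 ≥ -58 ✓
(5): -14 ≤ -12 ✓
(6): 7 ≥ 0 ✓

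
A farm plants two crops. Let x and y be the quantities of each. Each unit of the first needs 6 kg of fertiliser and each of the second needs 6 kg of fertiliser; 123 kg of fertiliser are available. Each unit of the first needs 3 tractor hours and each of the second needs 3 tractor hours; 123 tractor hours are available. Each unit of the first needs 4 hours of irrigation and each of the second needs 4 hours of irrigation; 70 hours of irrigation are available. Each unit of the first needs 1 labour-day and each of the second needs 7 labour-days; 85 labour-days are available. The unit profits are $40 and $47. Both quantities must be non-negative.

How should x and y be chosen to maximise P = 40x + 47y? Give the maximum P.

x = 25/4, y = 45/4, maximum P = 3115/4

Corner points and P = 40x + 47y:
  (0, 0) → P = 0
  (0, 85/7) → P = 3995/7
  (35/2, 0) → P = 700
  (25/4, 45/4) → P = 3115/4

The optimum lies where 4x + 4y = 70 and x + 7y = 85.
Solving simultaneously gives x = 25/4, y = 45/4.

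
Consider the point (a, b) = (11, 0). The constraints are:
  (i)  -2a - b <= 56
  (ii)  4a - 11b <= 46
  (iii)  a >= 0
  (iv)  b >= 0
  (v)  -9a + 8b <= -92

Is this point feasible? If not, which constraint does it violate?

(i): -22 ≤ 56 ✓
(ii): 44 ≤ 46 ✓
(iii): 11 ≥ 0 ✓
(iv): 0 ≥ 0 ✓
(v): -99 ≤ -92 ✓

feasible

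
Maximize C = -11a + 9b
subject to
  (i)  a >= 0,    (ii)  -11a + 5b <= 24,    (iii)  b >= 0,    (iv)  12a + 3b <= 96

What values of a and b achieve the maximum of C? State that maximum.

a = 136/31, b = 448/31, maximum C = 2536/31

Feasible corners and C = -11a + 9b:
  (0, 24/5) → C = 216/5
  (0, 0) → C = 0
  (136/31, 448/31) → C = 2536/31
  (8, 0) → C = -88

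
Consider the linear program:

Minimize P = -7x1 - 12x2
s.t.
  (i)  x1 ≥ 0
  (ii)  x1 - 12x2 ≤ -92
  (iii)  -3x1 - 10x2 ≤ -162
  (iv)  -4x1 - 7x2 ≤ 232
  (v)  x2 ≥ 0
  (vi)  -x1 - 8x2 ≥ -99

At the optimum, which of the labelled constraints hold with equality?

Vertices and P = -7x1 - 12x2:
  (512/23, 219/23) → P = -6212/23
  (113/5, 191/20) → P = -1364/5
  (153/7, 135/14) → P = -1881/7

The minimum is at (113/5, 191/20). Substituting into each constraint, equality holds for (ii) and (vi); the remaining constraints have slack.

(ii) and (vi)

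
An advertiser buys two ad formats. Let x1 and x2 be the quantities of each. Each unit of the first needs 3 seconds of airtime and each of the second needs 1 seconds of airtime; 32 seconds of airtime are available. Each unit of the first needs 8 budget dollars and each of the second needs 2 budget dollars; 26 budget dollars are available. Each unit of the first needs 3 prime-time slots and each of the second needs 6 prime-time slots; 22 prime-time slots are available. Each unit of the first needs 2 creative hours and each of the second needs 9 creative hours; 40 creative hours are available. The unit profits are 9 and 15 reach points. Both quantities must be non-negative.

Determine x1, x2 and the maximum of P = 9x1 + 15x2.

x1 = 8/3, x2 = 7/3, maximum P = 59

The binding constraints are 8x1 + 2x2 = 26 and 3x1 + 6x2 = 22.
Solving simultaneously gives x1 = 8/3, x2 = 7/3.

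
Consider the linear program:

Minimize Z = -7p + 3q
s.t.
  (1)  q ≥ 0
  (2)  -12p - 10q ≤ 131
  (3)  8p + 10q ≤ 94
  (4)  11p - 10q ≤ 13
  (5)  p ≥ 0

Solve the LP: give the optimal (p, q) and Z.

p = 107/19, q = 93/19, minimum Z = -470/19

The optimum lies where 8p + 10q = 94 and 11p - 10q = 13.
Solving simultaneously gives p = 107/19, q = 93/19.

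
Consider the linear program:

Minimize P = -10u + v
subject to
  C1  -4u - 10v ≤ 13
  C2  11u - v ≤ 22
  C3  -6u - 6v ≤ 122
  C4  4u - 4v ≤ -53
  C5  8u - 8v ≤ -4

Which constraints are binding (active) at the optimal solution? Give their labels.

C2 and C4

Corner points and P = -10u + v:
  (-571/18, 205/18) → P = 5915/18
  (-291/28, 20/7) → P = 1495/14
  (141/40, 671/40) → P = -739/40
The feasible region is unbounded (it extends along (1, 11), (-1, 1)), but P strictly increases along every unbounded feasible direction, so there is no improving ray and the minimum is attained at a vertex.

The minimum is at (141/40, 671/40). Substituting into each constraint, equality holds for C2 and C4; the remaining constraints have slack.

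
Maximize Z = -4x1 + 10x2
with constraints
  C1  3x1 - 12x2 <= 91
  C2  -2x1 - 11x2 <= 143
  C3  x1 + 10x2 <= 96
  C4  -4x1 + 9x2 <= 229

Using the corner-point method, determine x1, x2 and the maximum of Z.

x1 = -1426/49, x2 = 613/49, maximum Z = 11834/49

Extreme points and Z = -4x1 + 10x2:
  (-715/57, -611/57) → Z = -3250/57
  (1031/21, 197/42) → Z = -3139/21
  (-1903/31, -57/31) → Z = 7042/31
  (-1426/49, 613/49) → Z = 11834/49

The binding constraints are x1 + 10x2 = 96 and -4x1 + 9x2 = 229.
Solving simultaneously gives x1 = -1426/49, x2 = 613/49.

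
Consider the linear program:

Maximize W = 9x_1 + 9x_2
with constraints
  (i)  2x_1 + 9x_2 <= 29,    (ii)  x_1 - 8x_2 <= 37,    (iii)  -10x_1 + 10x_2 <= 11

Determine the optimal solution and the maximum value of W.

Vertices and W = 9x_1 + 9x_2:
  (113/5, -9/5) → W = 936/5
  (191/110, 156/55) → W = 4527/110
  (-229/35, -381/70) → W = -7551/70

x_1 = 113/5, x_2 = -9/5, maximum W = 936/5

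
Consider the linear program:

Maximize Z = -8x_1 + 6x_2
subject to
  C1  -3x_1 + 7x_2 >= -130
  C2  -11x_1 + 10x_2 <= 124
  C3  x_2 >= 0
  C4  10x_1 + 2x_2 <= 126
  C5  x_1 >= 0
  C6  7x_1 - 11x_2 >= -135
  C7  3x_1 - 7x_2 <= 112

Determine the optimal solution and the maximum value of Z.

Vertices and Z = -8x_1 + 6x_2:
  (63/5, 0) → Z = -504/5
  (0, 0) → Z = 0
  (9, 18) → Z = 36
  (0, 135/11) → Z = 810/11

The binding constraints are x_1 = 0 and 7x_1 - 11x_2 = -135.
Solving simultaneously gives x_1 = 0, x_2 = 135/11.

x_1 = 0, x_2 = 135/11, maximum Z = 810/11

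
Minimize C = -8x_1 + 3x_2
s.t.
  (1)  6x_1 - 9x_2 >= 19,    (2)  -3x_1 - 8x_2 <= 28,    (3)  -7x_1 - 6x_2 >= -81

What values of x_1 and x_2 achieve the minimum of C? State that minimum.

x_1 = 408/19, x_2 = -439/38, minimum C = -7845/38

Feasible corners and C = -8x_1 + 3x_2:
  (-4/3, -3) → C = 5/3
  (281/33, 353/99) → C = -1895/33
  (408/19, -439/38) → C = -7845/38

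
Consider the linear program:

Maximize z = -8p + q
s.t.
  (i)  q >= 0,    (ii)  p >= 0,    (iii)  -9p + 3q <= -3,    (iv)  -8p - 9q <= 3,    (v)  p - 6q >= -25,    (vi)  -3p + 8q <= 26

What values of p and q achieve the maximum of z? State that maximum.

Extreme points and z = -8p + q:
  (1/3, 0) → z = -8/3
  (34/21, 27/7) → z = -191/21
  (22/5, 49/10) → z = -303/10
The feasible region is unbounded (it extends along (6, 1), (1, 0)), but z strictly decreases along every unbounded feasible direction, so there is no improving ray and the maximum is attained at a vertex.

p = 1/3, q = 0, maximum z = -8/3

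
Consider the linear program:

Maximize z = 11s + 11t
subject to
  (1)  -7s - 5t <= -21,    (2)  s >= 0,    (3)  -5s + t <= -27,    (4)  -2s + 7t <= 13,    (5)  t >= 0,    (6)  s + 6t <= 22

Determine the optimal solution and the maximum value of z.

s = 22, t = 0, maximum z = 242

Feasible corners and z = 11s + 11t:
  (27/5, 0) → z = 297/5
  (184/31, 83/31) → z = 2937/31
  (22, 0) → z = 242

At the optimal vertex, t = 0 and s + 6t = 22.
Solving simultaneously gives s = 22, t = 0.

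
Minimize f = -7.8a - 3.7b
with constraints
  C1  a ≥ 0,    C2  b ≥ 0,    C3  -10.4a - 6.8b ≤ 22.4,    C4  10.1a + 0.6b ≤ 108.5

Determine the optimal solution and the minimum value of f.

Vertices and f = -7.8a - 3.7b:
  (0, 0) → f = 0
  (0, 1085/6) → f = -8029/12
  (1085/101, 0) → f = -8463/101

The binding constraints are a = 0 and 10.1a + 0.6b = 108.5.
Solving simultaneously gives a = 0, b = 1085/6.

a = 0, b = 1085/6, minimum f = -8029/12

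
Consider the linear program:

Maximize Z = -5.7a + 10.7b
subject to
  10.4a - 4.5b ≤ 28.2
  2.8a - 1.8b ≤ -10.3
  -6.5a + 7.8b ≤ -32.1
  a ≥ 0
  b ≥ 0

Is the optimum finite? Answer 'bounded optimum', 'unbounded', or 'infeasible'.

infeasible

The boundaries 10.4a - 4.5b = 28.2 and 2.8a - 1.8b = -10.3 meet at (1079/68, 4652/153), but that point violates -6.5a + 7.8b ≤ -32.1. Every candidate vertex is excluded by some other constraint, so the feasible region is empty.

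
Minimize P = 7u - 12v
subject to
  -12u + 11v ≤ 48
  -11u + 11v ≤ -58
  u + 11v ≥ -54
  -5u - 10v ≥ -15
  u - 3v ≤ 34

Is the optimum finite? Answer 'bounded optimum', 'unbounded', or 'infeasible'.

bounded optimum

Extreme points and P = 7u - 12v:
  (1/3, -163/33) → P = 2033/33
  (149/33, -25/33) → P = 1343/33
  (106/7, -44/7) → P = 1270/7
  (77/5, -31/5) → P = 911/5
The feasible region has finitely many vertices and no improving ray; the minimum is 1343/33 at (149/33, -25/33).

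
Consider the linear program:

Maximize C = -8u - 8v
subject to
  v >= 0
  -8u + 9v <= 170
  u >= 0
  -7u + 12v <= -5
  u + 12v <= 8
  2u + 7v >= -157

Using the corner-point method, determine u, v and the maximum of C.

u = 5/7, v = 0, maximum C = -40/7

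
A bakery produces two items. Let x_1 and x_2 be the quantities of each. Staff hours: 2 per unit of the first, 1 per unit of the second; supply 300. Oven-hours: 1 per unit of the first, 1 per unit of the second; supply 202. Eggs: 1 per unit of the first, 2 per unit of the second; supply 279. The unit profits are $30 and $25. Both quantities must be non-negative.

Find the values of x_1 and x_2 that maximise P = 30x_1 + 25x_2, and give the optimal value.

Corner points and P = 30x_1 + 25x_2:
  (0, 0) → P = 0
  (0, 279/2) → P = 6975/2
  (150, 0) → P = 4500
  (107, 86) → P = 5360

The optimum lies where 2x_1 + x_2 = 300 and x_1 + 2x_2 = 279.
Solving simultaneously gives x_1 = 107, x_2 = 86.

x_1 = 107, x_2 = 86, maximum P = 5360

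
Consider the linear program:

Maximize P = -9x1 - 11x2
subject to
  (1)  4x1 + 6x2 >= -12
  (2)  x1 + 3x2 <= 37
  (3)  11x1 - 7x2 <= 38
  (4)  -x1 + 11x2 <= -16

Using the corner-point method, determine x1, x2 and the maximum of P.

x1 = -18/25, x2 = -38/25, maximum P = 116/5

Extreme points and P = -9x1 - 11x2:
  (72/47, -142/47) → P = 914/47
  (-18/25, -38/25) → P = 116/5
  (51/19, -23/19) → P = -206/19

The optimum lies where 4x1 + 6x2 = -12 and -x1 + 11x2 = -16.
Solving simultaneously gives x1 = -18/25, x2 = -38/25.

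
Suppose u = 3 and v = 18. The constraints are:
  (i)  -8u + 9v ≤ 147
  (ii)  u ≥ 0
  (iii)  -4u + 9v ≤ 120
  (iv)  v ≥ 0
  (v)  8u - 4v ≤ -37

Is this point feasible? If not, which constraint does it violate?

Constraint (iii): -4u + 9v = 150, which is not ≤ 120. All other constraints are satisfied.

not feasible — violates (iii)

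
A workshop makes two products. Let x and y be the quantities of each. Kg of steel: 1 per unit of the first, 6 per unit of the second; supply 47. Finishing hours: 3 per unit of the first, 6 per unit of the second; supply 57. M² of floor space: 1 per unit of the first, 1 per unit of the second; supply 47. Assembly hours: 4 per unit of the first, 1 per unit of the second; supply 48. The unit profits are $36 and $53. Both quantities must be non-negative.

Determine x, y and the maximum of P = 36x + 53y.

x = 11, y = 4, maximum P = 608

Feasible corners and P = 36x + 53y:
  (0, 0) → P = 0
  (0, 47/6) → P = 2491/6
  (12, 0) → P = 432
  (5, 7) → P = 551
  (11, 4) → P = 608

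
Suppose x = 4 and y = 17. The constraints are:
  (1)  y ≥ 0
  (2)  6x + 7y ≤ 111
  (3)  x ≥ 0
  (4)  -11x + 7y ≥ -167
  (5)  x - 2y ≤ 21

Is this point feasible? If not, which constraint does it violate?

not feasible — violates (2)

Constraint (2): 6x + 7y = 143, which is not ≤ 111. All other constraints are satisfied.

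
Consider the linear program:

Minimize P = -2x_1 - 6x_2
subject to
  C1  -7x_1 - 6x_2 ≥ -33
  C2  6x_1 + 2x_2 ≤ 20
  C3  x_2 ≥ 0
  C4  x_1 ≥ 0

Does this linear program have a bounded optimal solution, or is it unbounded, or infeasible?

Corner points and P = -2x_1 - 6x_2:
  (27/11, 29/11) → P = -228/11
  (0, 11/2) → P = -33
  (10/3, 0) → P = -20/3
  (0, 0) → P = 0
The feasible region has finitely many vertices and no improving ray; the minimum is -33 at (0, 11/2).

bounded optimum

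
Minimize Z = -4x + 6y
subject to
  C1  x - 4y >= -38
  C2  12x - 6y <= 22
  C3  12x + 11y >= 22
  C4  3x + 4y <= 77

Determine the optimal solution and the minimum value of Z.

Feasible corners and Z = -4x + 6y:
  (158/21, 239/21) → Z = 802/21
  (-330/59, 478/59) → Z = 4188/59
  (11/6, 0) → Z = -22/3

x = 11/6, y = 0, minimum Z = -22/3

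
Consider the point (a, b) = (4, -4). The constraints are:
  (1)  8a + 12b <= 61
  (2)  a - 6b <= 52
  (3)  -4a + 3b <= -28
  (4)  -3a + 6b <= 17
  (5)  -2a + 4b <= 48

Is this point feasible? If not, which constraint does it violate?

feasible

(1): -16 ≤ 61 ✓
(2): 28 ≤ 52 ✓
(3): -28 ≤ -28 ✓
(4): -36 ≤ 17 ✓
(5): -24 ≤ 48 ✓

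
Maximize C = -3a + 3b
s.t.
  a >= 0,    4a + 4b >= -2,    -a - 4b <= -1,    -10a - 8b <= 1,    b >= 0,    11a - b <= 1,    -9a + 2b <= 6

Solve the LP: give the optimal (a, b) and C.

a = 8/13, b = 75/13, maximum C = 201/13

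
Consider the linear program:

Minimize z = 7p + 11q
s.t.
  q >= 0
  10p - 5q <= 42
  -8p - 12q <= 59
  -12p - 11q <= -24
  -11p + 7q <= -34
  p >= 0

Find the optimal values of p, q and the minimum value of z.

p = 34/11, q = 0, minimum z = 238/11

Extreme points and z = 7p + 11q:
  (21/5, 0) → z = 147/5
  (34/11, 0) → z = 238/11
  (124/15, 122/15) → z = 442/3

The binding constraints are q = 0 and -11p + 7q = -34.
Solving simultaneously gives p = 34/11, q = 0.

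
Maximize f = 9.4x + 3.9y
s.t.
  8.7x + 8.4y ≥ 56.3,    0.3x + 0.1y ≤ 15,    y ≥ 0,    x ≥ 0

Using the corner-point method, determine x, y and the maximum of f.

Extreme points and f = 9.4x + 3.9y:
  (563/87, 0) → f = 26461/435
  (0, 563/84) → f = 7319/280
  (50, 0) → f = 470
  (0, 150) → f = 585

x = 0, y = 150, maximum f = 585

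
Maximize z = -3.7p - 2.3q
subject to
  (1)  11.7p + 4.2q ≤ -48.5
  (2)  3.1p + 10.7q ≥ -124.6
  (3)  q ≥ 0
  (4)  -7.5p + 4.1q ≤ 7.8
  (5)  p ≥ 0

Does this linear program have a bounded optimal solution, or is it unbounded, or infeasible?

The boundaries 11.7p + 4.2q = -48.5 and 3.1p + 10.7q = -124.6 meet at (437/11217, -130747/11217), but that point violates q ≥ 0. Every candidate vertex is excluded by some other constraint, so the feasible region is empty.

infeasible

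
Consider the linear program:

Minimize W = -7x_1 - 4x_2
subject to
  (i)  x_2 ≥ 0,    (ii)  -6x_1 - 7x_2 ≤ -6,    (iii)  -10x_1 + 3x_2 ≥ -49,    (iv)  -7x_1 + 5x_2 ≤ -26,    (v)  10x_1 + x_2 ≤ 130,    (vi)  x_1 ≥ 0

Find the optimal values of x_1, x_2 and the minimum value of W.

x_1 = 167/29, x_2 = 83/29, minimum W = -1501/29

Corner points and W = -7x_1 - 4x_2:
  (49/10, 0) → W = -343/10
  (26/7, 0) → W = -26
  (167/29, 83/29) → W = -1501/29

At the optimal vertex, -10x_1 + 3x_2 = -49 and -7x_1 + 5x_2 = -26.
Solving simultaneously gives x_1 = 167/29, x_2 = 83/29.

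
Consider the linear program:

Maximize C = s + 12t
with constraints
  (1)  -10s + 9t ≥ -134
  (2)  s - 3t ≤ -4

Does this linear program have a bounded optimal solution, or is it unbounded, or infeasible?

unbounded

From the feasible point (146/7, 58/7), moving in the direction (9, 10) keeps every constraint satisfied while C increases without bound.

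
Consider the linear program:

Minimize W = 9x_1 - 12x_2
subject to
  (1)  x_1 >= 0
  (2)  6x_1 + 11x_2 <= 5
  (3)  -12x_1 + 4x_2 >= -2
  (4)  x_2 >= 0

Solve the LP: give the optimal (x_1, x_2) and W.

Feasible corners and W = 9x_1 - 12x_2:
  (0, 5/11) → W = -60/11
  (0, 0) → W = 0
  (7/26, 4/13) → W = -33/26
  (1/6, 0) → W = 3/2

x_1 = 0, x_2 = 5/11, minimum W = -60/11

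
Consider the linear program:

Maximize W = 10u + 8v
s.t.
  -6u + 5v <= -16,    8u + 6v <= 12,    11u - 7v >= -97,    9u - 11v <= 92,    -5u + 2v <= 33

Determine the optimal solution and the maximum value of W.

The binding constraints are -6u + 5v = -16 and 8u + 6v = 12.
Solving simultaneously gives u = 39/19, v = -14/19.

u = 39/19, v = -14/19, maximum W = 278/19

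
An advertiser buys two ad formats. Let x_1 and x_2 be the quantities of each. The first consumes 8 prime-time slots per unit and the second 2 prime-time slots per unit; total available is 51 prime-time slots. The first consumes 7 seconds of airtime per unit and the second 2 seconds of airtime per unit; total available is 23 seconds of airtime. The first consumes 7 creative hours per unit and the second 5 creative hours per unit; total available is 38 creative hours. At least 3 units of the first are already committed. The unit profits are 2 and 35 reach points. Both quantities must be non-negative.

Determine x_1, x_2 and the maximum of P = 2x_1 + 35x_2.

At the optimal vertex, 7x_1 + 2x_2 = 23 and x_1 = 3.
Solving simultaneously gives x_1 = 3, x_2 = 1.

x_1 = 3, x_2 = 1, maximum P = 41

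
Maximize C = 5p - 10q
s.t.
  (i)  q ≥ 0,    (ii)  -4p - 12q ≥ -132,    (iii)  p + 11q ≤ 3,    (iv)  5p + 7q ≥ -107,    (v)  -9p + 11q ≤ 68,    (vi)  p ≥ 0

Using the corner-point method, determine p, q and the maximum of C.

p = 3, q = 0, maximum C = 15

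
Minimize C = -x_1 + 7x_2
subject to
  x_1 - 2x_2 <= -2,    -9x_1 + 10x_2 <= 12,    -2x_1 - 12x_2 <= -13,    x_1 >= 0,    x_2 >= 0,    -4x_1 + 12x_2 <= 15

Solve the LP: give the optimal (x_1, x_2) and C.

x_1 = 1/8, x_2 = 17/16, minimum C = 117/16

Vertices and C = -x_1 + 7x_2:
  (1/8, 17/16) → C = 117/16
  (3/2, 7/4) → C = 43/4
  (0, 6/5) → C = 42/5
  (3/34, 87/68) → C = 603/68
  (0, 13/12) → C = 91/12

The optimum lies where x_1 - 2x_2 = -2 and -2x_1 - 12x_2 = -13.
Solving simultaneously gives x_1 = 1/8, x_2 = 17/16.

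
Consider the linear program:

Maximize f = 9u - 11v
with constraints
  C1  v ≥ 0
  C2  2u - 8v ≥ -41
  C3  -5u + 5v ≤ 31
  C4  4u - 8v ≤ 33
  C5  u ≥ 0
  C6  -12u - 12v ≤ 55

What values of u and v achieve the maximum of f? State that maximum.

u = 37, v = 115/8, maximum f = 1399/8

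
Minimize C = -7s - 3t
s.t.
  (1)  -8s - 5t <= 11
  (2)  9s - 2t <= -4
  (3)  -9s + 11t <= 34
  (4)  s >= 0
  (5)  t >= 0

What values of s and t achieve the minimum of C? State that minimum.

s = 8/27, t = 10/3, minimum C = -326/27

Extreme points and C = -7s - 3t:
  (8/27, 10/3) → C = -326/27
  (0, 2) → C = -6
  (0, 34/11) → C = -102/11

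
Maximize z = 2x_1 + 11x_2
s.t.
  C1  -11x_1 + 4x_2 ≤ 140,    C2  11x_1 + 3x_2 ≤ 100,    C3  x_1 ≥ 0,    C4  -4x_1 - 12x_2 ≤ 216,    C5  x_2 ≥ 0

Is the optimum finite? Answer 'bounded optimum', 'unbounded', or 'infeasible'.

Vertices and z = 2x_1 + 11x_2:
  (0, 100/3) → z = 1100/3
  (100/11, 0) → z = 200/11
  (0, 0) → z = 0
The feasible region has finitely many vertices and no improving ray; the maximum is 1100/3 at (0, 100/3).

bounded optimum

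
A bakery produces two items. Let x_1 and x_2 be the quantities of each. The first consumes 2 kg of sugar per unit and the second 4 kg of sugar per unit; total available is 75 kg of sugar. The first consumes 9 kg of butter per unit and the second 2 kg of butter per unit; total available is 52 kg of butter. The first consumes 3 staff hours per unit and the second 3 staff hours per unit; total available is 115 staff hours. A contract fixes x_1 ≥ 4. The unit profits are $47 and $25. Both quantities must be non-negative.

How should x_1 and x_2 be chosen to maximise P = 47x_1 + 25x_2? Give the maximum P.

Vertices and P = 47x_1 + 25x_2:
  (52/9, 0) → P = 2444/9
  (4, 0) → P = 188
  (4, 8) → P = 388

The optimum lies where 9x_1 + 2x_2 = 52 and x_1 = 4.
Solving simultaneously gives x_1 = 4, x_2 = 8.

x_1 = 4, x_2 = 8, maximum P = 388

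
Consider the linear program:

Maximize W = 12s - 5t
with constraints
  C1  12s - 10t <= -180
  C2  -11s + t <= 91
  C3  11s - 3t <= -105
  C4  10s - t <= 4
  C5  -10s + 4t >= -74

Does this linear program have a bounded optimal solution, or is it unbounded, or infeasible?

Vertices and W = 12s - 5t:
  (-365/49, 444/49) → W = -6600/49
  (-255/37, 360/37) → W = -4860/37
  (117/19, 1094/19) → W = -214
The feasible region has finitely many vertices and no improving ray; the maximum is -4860/37 at (-255/37, 360/37).

bounded optimum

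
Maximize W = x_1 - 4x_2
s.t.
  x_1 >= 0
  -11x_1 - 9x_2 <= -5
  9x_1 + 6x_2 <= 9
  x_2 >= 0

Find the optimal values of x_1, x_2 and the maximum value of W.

x_1 = 1, x_2 = 0, maximum W = 1

Feasible corners and W = x_1 - 4x_2:
  (0, 5/9) → W = -20/9
  (0, 3/2) → W = -6
  (5/11, 0) → W = 5/11
  (1, 0) → W = 1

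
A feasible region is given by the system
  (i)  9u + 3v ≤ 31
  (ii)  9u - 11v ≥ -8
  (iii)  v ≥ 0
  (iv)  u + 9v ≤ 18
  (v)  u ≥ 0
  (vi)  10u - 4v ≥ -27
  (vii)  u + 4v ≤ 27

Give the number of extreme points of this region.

Of the 21 pairwise boundary intersections, those satisfying every inequality are:
  (31/9, 0)
  (75/26, 131/78)
  (63/46, 85/46)
  (0, 8/11)
  (0, 0)

5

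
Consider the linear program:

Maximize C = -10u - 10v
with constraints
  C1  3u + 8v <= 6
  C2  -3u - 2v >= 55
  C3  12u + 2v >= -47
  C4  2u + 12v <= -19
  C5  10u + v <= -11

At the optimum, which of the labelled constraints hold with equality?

Vertices and C = -10u - 10v:
  (8/9, -173/6) → C = 2515/9
  (33/17, -517/17) → C = 4840/17
  (25/8, -169/4) → C = 1565/4

The maximum is at (25/8, -169/4). Substituting into each constraint, equality holds for C3 and C5; the remaining constraints have slack.

C3 and C5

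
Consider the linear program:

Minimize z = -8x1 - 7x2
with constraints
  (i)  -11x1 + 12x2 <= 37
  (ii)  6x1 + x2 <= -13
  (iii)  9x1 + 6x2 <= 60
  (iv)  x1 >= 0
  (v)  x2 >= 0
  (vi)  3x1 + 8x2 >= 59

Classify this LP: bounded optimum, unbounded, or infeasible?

The boundaries x2 = 0 and 3x1 + 8x2 = 59 meet at (59/3, 0), but that point violates 6x1 + x2 ≤ -13. Every candidate vertex is excluded by some other constraint, so the feasible region is empty.

infeasible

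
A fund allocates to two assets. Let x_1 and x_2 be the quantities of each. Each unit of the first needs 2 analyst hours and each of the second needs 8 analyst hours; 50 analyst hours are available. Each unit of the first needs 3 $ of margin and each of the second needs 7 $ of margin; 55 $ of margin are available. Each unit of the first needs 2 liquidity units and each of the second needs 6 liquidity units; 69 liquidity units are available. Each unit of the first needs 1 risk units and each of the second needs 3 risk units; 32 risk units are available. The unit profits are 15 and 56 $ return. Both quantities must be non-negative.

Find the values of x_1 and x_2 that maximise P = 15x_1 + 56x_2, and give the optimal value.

Corner points and P = 15x_1 + 56x_2:
  (0, 0) → P = 0
  (0, 25/4) → P = 350
  (55/3, 0) → P = 275
  (9, 4) → P = 359

At the optimal vertex, 2x_1 + 8x_2 = 50 and 3x_1 + 7x_2 = 55.
Solving simultaneously gives x_1 = 9, x_2 = 4.

x_1 = 9, x_2 = 4, maximum P = 359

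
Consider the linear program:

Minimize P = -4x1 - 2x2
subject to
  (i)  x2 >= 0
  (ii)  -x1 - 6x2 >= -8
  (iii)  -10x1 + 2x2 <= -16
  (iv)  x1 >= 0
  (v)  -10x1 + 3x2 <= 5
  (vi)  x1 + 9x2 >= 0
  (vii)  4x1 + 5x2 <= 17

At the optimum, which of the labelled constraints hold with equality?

(i) and (vii)

Corner points and P = -4x1 - 2x2:
  (8/5, 0) → P = -32/5
  (17/4, 0) → P = -17
  (56/31, 32/31) → P = -288/31
  (62/19, 15/19) → P = -278/19

The minimum is at (17/4, 0). Substituting into each constraint, equality holds for (i) and (vii); the remaining constraints have slack.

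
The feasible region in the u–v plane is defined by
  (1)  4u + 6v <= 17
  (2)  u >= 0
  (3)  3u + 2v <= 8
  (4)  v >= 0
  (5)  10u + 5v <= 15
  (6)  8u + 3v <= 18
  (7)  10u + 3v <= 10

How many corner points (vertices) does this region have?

Intersecting each pair of boundary lines and keeping only the points that satisfy every inequality leaves:
  (0, 17/6)
  (1/8, 11/4)
  (0, 0)
  (1, 0)
  (1/4, 5/2)

5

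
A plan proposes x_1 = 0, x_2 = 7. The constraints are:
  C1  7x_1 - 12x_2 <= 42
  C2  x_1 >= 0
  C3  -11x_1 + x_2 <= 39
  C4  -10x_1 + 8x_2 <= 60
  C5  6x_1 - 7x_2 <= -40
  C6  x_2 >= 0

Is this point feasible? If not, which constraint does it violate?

C1: -84 ≤ 42 ✓
C2: 0 ≥ 0 ✓
C3: 7 ≤ 39 ✓
C4: 56 ≤ 60 ✓
C5: -49 ≤ -40 ✓
C6: 7 ≥ 0 ✓

feasible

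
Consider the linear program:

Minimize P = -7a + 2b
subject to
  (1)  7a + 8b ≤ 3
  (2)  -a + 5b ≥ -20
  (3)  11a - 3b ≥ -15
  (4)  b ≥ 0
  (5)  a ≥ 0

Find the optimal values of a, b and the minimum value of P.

Extreme points and P = -7a + 2b:
  (3/7, 0) → P = -3
  (0, 3/8) → P = 3/4
  (0, 0) → P = 0

The binding constraints are 7a + 8b = 3 and b = 0.
Solving simultaneously gives a = 3/7, b = 0.

a = 3/7, b = 0, minimum P = -3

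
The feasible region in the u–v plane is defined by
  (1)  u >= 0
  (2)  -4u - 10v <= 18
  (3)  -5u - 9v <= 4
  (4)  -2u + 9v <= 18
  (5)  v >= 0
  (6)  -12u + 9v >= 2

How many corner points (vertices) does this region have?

3

Of the 15 pairwise boundary intersections, those satisfying every inequality are:
  (0, 2)
  (0, 2/9)
  (8/5, 106/45)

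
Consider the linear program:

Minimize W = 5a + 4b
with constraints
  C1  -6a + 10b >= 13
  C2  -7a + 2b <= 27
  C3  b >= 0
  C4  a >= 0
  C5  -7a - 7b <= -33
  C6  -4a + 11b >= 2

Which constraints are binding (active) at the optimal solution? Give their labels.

Extreme points and W = 5a + 4b:
  (239/112, 289/112) → W = 2351/112
  (0, 27/2) → W = 54
  (0, 33/7) → W = 132/7
The feasible region is unbounded (it extends along (2, 7), (5, 3)), but W strictly increases along every unbounded feasible direction, so there is no improving ray and the minimum is attained at a vertex.

The minimum is at (0, 33/7). Substituting into each constraint, equality holds for C4 and C5; the remaining constraints have slack.

C4 and C5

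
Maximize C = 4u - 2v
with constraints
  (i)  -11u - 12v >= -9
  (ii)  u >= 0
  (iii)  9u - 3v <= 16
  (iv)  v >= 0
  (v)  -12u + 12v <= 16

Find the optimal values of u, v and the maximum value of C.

Vertices and C = 4u - 2v:
  (0, 3/4) → C = -3/2
  (9/11, 0) → C = 36/11
  (0, 0) → C = 0

The binding constraints are -11u - 12v = -9 and v = 0.
Solving simultaneously gives u = 9/11, v = 0.

u = 9/11, v = 0, maximum C = 36/11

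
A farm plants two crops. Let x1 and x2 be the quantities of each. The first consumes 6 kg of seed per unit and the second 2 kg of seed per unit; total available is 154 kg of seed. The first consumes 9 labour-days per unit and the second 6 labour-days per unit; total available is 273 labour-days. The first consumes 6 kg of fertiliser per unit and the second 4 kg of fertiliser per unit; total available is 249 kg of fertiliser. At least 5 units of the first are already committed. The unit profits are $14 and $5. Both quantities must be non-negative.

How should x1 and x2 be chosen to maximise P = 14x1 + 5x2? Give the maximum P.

Feasible corners and P = 14x1 + 5x2:
  (77/3, 0) → P = 1078/3
  (5, 0) → P = 70
  (21, 14) → P = 364
  (5, 38) → P = 260

The optimum lies where 6x1 + 2x2 = 154 and 9x1 + 6x2 = 273.
Solving simultaneously gives x1 = 21, x2 = 14.

x1 = 21, x2 = 14, maximum P = 364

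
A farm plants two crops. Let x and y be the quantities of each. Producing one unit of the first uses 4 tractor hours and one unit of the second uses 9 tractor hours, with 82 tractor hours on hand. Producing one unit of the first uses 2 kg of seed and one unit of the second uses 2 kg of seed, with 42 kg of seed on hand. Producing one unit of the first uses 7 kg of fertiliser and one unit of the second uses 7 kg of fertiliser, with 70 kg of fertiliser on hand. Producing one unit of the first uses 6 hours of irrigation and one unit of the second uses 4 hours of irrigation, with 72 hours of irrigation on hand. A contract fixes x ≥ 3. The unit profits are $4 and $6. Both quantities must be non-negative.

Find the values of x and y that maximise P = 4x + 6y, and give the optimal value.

x = 3, y = 7, maximum P = 54

Extreme points and P = 4x + 6y:
  (10, 0) → P = 40
  (3, 0) → P = 12
  (3, 7) → P = 54

The binding constraints are 7x + 7y = 70 and x = 3.
Solving simultaneously gives x = 3, y = 7.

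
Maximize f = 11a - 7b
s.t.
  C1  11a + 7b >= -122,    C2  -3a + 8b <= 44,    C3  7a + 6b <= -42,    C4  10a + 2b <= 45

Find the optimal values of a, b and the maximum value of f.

Extreme points and f = 11a - 7b:
  (-1284/109, 118/109) → f = -14950/109
  (559/48, -1715/48) → f = 9077/24
  (-300/37, 91/37) → f = -3937/37
  (177/23, -735/46) → f = 393/2

The optimum lies where 11a + 7b = -122 and 10a + 2b = 45.
Solving simultaneously gives a = 559/48, b = -1715/48.

a = 559/48, b = -1715/48, maximum f = 9077/24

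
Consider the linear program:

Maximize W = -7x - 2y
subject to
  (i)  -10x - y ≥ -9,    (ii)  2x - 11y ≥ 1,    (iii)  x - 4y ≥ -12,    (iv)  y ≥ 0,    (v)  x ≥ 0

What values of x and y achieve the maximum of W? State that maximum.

x = 1/2, y = 0, maximum W = -7/2

Vertices and W = -7x - 2y:
  (25/28, 1/14) → W = -179/28
  (9/10, 0) → W = -63/10
  (1/2, 0) → W = -7/2

The binding constraints are 2x - 11y = 1 and y = 0.
Solving simultaneously gives x = 1/2, y = 0.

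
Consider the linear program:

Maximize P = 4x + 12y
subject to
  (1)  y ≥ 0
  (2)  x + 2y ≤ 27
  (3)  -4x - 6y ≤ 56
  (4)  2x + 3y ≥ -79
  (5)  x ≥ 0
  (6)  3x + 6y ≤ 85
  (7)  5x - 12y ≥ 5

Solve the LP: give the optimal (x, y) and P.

Vertices and P = 4x + 12y:
  (27, 0) → P = 108
  (1, 0) → P = 4
  (167/11, 65/11) → P = 1448/11

The optimum lies where x + 2y = 27 and 5x - 12y = 5.
Solving simultaneously gives x = 167/11, y = 65/11.

x = 167/11, y = 65/11, maximum P = 1448/11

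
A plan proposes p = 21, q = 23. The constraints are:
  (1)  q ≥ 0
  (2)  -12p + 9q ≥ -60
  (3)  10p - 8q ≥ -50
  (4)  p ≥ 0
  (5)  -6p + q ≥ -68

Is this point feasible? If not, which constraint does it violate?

not feasible — violates (5)

Constraint (5): -6p + q = -103, which is not ≥ -68. All other constraints are satisfied.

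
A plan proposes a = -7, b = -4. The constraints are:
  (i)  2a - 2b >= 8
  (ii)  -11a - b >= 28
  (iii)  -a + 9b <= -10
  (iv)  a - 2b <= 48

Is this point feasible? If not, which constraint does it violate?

not feasible — violates (i)

Constraint (i): 2a - 2b = -6, which is not ≥ 8. All other constraints are satisfied.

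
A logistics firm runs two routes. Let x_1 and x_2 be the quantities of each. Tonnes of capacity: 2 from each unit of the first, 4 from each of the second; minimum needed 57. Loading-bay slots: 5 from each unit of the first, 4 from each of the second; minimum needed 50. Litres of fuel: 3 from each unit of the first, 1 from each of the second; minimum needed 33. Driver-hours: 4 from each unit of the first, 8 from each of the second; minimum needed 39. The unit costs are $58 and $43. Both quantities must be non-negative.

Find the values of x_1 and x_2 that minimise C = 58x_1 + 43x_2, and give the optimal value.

x_1 = 15/2, x_2 = 21/2, minimum C = 1773/2

Feasible corners and C = 58x_1 + 43x_2:
  (0, 33) → C = 1419
  (57/2, 0) → C = 1653
  (15/2, 21/2) → C = 1773/2
The feasible region is unbounded (it extends along (0, 1), (1, 0)), but C strictly increases along every unbounded feasible direction, so there is no improving ray and the minimum is attained at a vertex.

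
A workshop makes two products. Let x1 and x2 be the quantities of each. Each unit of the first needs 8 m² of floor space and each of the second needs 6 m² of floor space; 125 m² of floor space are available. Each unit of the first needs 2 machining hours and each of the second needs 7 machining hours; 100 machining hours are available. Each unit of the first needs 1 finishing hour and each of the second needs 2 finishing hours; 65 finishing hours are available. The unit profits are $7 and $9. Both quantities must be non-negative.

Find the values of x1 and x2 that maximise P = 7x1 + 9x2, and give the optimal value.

Vertices and P = 7x1 + 9x2:
  (0, 0) → P = 0
  (0, 100/7) → P = 900/7
  (125/8, 0) → P = 875/8
  (25/4, 25/2) → P = 625/4

At the optimal vertex, 8x1 + 6x2 = 125 and 2x1 + 7x2 = 100.
Solving simultaneously gives x1 = 25/4, x2 = 25/2.

x1 = 25/4, x2 = 25/2, maximum P = 625/4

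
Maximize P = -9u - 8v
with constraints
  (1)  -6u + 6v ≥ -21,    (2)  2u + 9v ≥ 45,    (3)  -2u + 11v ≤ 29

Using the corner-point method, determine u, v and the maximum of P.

u = 117/20, v = 37/10, maximum P = -329/4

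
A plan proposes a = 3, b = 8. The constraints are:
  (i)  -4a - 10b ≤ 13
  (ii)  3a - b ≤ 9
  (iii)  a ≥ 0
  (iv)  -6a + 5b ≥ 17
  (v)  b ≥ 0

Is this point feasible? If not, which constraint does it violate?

feasible

(i): -92 ≤ 13 ✓
(ii): 1 ≤ 9 ✓
(iii): 3 ≥ 0 ✓
(iv): 22 ≥ 17 ✓
(v): 8 ≥ 0 ✓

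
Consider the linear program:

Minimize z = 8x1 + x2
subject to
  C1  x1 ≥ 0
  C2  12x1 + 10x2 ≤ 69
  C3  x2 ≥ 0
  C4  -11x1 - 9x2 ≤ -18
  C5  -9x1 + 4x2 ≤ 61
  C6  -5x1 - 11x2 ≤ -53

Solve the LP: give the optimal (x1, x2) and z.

Feasible corners and z = 8x1 + x2:
  (0, 69/10) → z = 69/10
  (0, 53/11) → z = 53/11
  (229/82, 291/82) → z = 2123/82

The binding constraints are x1 = 0 and -5x1 - 11x2 = -53.
Solving simultaneously gives x1 = 0, x2 = 53/11.

x1 = 0, x2 = 53/11, minimum z = 53/11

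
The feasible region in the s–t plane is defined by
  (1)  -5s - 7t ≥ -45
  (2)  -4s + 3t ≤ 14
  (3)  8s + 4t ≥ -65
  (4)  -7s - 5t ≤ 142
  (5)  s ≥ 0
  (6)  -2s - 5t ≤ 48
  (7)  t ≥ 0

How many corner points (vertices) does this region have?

4

Pairwise boundary intersections that survive every other constraint:
  (37/43, 250/43)
  (9, 0)
  (0, 14/3)
  (0, 0)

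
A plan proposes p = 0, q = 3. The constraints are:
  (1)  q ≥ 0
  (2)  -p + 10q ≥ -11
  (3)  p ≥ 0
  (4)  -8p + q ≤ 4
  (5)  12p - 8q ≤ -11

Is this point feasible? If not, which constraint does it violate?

(1): 3 ≥ 0 ✓
(2): 30 ≥ -11 ✓
(3): 0 ≥ 0 ✓
(4): 3 ≤ 4 ✓
(5): -24 ≤ -11 ✓

feasible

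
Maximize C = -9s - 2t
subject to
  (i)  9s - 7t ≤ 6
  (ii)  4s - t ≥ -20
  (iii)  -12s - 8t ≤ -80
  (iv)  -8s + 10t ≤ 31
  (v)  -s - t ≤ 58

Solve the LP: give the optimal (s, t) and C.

s = 3, t = 11/2, maximum C = -38

Extreme points and C = -9s - 2t:
  (152/39, 54/13) → C = -564/13
  (277/34, 327/34) → C = -3147/34
  (3, 11/2) → C = -38

The optimum lies where -12s - 8t = -80 and -8s + 10t = 31.
Solving simultaneously gives s = 3, t = 11/2.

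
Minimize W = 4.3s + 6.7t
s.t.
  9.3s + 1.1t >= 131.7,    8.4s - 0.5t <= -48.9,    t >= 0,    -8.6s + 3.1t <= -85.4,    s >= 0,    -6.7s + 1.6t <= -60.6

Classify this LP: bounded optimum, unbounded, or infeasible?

The boundaries 9.3s + 1.1t = 131.7 and t = 0 meet at (439/31, 0), but that point violates 8.4s - 0.5t ≤ -48.9. Every candidate vertex is excluded by some other constraint, so the feasible region is empty.

infeasible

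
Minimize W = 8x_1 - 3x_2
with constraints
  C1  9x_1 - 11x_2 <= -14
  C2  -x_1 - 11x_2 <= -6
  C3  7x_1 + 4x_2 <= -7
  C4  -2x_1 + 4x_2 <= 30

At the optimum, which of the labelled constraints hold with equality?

C2 and C4

Extreme points and W = 8x_1 - 3x_2:
  (-101/73, 49/73) → W = -955/73
  (-153/13, 21/13) → W = -99
  (-37/9, 49/9) → W = -443/9

The minimum is at (-153/13, 21/13). Substituting into each constraint, equality holds for C2 and C4; the remaining constraints have slack.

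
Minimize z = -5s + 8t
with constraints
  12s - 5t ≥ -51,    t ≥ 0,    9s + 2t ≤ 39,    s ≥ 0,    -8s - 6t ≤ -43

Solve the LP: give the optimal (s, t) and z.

Extreme points and z = -5s + 8t:
  (31/23, 309/23) → z = 2317/23
  (0, 51/5) → z = 408/5
  (74/19, 75/38) → z = -70/19
  (0, 43/6) → z = 172/3

At the optimal vertex, 9s + 2t = 39 and -8s - 6t = -43.
Solving simultaneously gives s = 74/19, t = 75/38.

s = 74/19, t = 75/38, minimum z = -70/19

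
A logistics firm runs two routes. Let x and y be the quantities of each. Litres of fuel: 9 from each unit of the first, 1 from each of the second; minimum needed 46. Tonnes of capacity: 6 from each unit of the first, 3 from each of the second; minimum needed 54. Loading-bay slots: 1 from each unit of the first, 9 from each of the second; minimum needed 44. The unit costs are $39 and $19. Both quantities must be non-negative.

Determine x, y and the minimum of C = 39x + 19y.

Feasible corners and C = 39x + 19y:
  (0, 46) → C = 874
  (44, 0) → C = 1716
  (4, 10) → C = 346
  (118/17, 70/17) → C = 5932/17
The feasible region is unbounded (it extends along (0, 1), (1, 0)), but C strictly increases along every unbounded feasible direction, so there is no improving ray and the minimum is attained at a vertex.

x = 4, y = 10, minimum C = 346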